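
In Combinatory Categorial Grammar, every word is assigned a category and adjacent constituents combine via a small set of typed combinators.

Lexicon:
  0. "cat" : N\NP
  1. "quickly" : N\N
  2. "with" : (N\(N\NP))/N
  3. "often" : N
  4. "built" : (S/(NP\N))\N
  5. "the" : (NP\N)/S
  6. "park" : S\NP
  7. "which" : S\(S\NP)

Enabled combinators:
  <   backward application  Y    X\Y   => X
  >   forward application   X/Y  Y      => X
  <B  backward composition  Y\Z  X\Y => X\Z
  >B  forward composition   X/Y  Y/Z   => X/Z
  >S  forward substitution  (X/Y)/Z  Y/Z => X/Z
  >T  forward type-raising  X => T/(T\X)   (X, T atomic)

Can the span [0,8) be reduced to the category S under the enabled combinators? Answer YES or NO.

YES

[0,8] S   >
  [0,5] S/(NP\N)   <
    [0,4] N   <
      [0,2] N\NP   <B
        [0,1] "cat" : N\NP
        [1,2] "quickly" : N\N
      [2,4] N\(N\NP)   >
        [2,3] "with" : (N\(N\NP))/N
        [3,4] "often" : N
    [4,5] "built" : (S/(NP\N))\N
  [5,8] NP\N   >
    [5,6] "the" : (NP\N)/S
    [6,8] S   <
      [6,7] "park" : S\NP
      [7,8] "which" : S\(S\NP)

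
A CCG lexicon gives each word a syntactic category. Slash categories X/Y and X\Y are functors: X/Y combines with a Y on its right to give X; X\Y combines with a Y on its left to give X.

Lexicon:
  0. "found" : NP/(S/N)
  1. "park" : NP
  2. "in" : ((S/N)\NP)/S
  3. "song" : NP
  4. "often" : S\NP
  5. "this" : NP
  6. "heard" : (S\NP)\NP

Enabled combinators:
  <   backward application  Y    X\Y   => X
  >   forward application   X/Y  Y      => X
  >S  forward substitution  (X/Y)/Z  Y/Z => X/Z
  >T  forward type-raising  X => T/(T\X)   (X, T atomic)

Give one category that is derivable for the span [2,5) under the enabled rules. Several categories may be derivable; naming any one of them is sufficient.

(S/N)\NP

[0,7] S   <
  [0,5] NP   >
    [0,1] "found" : NP/(S/N)
    [1,5] S/N   <
      [1,2] "park" : NP
      [2,5] (S/N)\NP   >
        [2,3] "in" : ((S/N)\NP)/S
        [3,5] S   >
          [3,4] S/(S\NP)   >T
            [3,4] "song" : NP
          [4,5] "often" : S\NP
  [5,7] S\NP   <
    [5,6] "this" : NP
    [6,7] "heard" : (S\NP)\NP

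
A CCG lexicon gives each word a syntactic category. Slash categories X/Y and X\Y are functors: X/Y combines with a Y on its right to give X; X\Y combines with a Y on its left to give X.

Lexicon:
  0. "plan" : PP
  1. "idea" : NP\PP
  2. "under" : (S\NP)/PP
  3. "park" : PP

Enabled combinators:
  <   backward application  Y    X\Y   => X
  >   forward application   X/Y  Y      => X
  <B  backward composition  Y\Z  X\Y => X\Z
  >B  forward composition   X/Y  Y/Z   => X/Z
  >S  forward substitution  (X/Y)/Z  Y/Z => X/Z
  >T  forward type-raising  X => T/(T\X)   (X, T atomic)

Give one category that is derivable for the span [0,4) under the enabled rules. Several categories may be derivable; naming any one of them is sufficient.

[0,4] S   <
  [0,2] NP   <
    [0,1] "plan" : PP
    [1,2] "idea" : NP\PP
  [2,4] S\NP   >
    [2,3] "under" : (S\NP)/PP
    [3,4] "park" : PP

S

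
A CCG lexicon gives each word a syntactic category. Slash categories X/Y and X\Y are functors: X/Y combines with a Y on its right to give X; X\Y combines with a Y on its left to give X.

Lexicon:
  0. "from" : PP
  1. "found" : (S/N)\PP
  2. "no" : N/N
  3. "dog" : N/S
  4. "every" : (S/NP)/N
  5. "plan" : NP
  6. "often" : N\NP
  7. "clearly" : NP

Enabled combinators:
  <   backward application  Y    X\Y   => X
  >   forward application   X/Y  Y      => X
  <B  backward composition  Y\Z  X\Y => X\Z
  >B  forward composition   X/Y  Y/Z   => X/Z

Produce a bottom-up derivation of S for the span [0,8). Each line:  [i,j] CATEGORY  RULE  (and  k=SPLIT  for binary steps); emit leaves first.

[0,1] PP  lex  "from"
[1,2] (S/N)\PP  lex  "found"
[0,2] S/N  <  k=1
[2,3] N/N  lex  "no"
[0,3] S/N  >B  k=2
[3,4] N/S  lex  "dog"
[4,5] (S/NP)/N  lex  "every"
[5,6] NP  lex  "plan"
[6,7] N\NP  lex  "often"
[5,7] N  <  k=6
[4,7] S/NP  >  k=5
[3,7] N/NP  >B  k=4
[7,8] NP  lex  "clearly"
[3,8] N  >  k=7
[0,8] S  >  k=3

[0,8] S   >
  [0,3] S/N   >B
    [0,2] S/N   <
      [0,1] "from" : PP
      [1,2] "found" : (S/N)\PP
    [2,3] "no" : N/N
  [3,8] N   >
    [3,7] N/NP   >B
      [3,4] "dog" : N/S
      [4,7] S/NP   >
        [4,5] "every" : (S/NP)/N
        [5,7] N   <
          [5,6] "plan" : NP
          [6,7] "often" : N\NP
    [7,8] "clearly" : NP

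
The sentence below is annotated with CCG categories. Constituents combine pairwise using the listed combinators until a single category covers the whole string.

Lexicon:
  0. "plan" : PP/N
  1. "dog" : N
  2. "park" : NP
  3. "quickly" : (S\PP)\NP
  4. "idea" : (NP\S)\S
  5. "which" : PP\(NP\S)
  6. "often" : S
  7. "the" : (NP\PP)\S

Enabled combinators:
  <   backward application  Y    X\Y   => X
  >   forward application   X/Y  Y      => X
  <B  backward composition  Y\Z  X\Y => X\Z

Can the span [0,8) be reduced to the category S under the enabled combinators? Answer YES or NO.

NO

PP/N N NP (S\PP)\NP (NP\S)\S PP\(NP\S) S (NP\PP)\S
CKY chart[0,8] = {NP}; S ∉ chart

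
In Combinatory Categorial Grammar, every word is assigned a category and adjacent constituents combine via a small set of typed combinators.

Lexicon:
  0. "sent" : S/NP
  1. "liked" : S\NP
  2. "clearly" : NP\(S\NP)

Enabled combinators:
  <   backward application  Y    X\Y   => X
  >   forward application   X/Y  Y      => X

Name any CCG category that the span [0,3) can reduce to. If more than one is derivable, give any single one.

[0,3] S   >
  [0,1] "sent" : S/NP
  [1,3] NP   <
    [1,2] "liked" : S\NP
    [2,3] "clearly" : NP\(S\NP)

S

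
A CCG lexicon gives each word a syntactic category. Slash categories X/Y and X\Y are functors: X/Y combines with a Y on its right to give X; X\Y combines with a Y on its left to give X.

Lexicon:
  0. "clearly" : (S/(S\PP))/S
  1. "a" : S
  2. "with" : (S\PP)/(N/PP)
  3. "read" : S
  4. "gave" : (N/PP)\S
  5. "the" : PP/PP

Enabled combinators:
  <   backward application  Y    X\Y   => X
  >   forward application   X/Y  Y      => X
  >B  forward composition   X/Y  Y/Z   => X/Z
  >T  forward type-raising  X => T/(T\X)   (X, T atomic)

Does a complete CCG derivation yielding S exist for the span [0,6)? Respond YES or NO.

YES

[0,6] S   >
  [0,2] S/(S\PP)   >
    [0,1] "clearly" : (S/(S\PP))/S
    [1,2] "a" : S
  [2,6] S\PP   >
    [2,3] "with" : (S\PP)/(N/PP)
    [3,6] N/PP   >B
      [3,5] N/PP   <
        [3,4] "read" : S
        [4,5] "gave" : (N/PP)\S
      [5,6] "the" : PP/PP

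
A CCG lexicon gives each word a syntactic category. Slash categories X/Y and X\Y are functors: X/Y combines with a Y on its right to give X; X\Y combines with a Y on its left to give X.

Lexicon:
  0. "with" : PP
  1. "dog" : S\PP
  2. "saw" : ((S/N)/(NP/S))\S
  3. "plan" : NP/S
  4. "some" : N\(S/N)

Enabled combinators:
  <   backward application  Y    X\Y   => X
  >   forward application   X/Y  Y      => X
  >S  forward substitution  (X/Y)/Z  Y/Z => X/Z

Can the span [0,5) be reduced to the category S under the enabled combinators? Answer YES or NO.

PP S\PP ((S/N)/(NP/S))\S NP/S N\(S/N)
CKY chart[0,5] = {N}; S ∉ chart

NO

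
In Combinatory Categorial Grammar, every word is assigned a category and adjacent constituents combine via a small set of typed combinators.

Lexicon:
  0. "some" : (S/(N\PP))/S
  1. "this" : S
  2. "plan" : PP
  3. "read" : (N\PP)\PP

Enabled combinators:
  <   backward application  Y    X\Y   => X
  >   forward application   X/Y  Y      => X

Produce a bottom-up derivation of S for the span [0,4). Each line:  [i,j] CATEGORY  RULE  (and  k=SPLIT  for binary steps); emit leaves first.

[0,1] (S/(N\PP))/S  lex  "some"
[1,2] S  lex  "this"
[0,2] S/(N\PP)  >  k=1
[2,3] PP  lex  "plan"
[3,4] (N\PP)\PP  lex  "read"
[2,4] N\PP  <  k=3
[0,4] S  >  k=2

[0,4] S   >
  [0,2] S/(N\PP)   >
    [0,1] "some" : (S/(N\PP))/S
    [1,2] "this" : S
  [2,4] N\PP   <
    [2,3] "plan" : PP
    [3,4] "read" : (N\PP)\PP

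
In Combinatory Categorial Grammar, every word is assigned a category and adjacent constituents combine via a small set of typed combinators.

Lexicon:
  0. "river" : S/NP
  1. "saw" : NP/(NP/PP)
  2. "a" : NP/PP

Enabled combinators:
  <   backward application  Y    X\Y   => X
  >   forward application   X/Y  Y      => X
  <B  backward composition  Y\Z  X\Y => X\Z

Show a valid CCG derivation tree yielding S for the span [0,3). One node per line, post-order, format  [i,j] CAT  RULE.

[0,3] S   >
  [0,1] "river" : S/NP
  [1,3] NP   >
    [1,2] "saw" : NP/(NP/PP)
    [2,3] "a" : NP/PP

[0,1] S/NP  lex  "river"
[1,2] NP/(NP/PP)  lex  "saw"
[2,3] NP/PP  lex  "a"
[1,3] NP  >  k=2
[0,3] S  >  k=1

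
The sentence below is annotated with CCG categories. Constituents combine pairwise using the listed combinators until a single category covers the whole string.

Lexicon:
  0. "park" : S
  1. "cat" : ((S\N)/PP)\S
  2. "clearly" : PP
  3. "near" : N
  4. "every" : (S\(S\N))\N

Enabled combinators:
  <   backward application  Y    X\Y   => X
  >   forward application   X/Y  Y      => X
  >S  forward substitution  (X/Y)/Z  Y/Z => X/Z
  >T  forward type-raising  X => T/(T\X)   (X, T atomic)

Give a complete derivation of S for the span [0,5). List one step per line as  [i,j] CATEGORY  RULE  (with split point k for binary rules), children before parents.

[0,1] S  lex  "park"
[1,2] ((S\N)/PP)\S  lex  "cat"
[0,2] (S\N)/PP  <  k=1
[2,3] PP  lex  "clearly"
[0,3] S\N  >  k=2
[3,4] N  lex  "near"
[4,5] (S\(S\N))\N  lex  "every"
[3,5] S\(S\N)  <  k=4
[0,5] S  <  k=3

[0,5] S   <
  [0,3] S\N   >
    [0,2] (S\N)/PP   <
      [0,1] "park" : S
      [1,2] "cat" : ((S\N)/PP)\S
    [2,3] "clearly" : PP
  [3,5] S\(S\N)   <
    [3,4] "near" : N
    [4,5] "every" : (S\(S\N))\N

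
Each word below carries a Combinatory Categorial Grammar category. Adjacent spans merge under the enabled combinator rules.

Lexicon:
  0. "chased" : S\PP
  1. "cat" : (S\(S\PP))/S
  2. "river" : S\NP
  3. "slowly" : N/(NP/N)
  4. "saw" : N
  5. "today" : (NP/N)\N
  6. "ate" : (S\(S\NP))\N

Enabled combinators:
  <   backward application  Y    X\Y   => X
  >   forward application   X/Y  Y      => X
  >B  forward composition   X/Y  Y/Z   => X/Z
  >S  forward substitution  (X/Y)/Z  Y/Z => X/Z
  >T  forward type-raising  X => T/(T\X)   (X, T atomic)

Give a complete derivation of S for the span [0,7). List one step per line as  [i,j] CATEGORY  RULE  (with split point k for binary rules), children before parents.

[0,7] S   <
  [0,1] "chased" : S\PP
  [1,7] S\(S\PP)   >
    [1,2] "cat" : (S\(S\PP))/S
    [2,7] S   <
      [2,3] "river" : S\NP
      [3,7] S\(S\NP)   <
        [3,6] N   >
          [3,4] "slowly" : N/(NP/N)
          [4,6] NP/N   <
            [4,5] "saw" : N
            [5,6] "today" : (NP/N)\N
        [6,7] "ate" : (S\(S\NP))\N

[0,1] S\PP  lex  "chased"
[1,2] (S\(S\PP))/S  lex  "cat"
[2,3] S\NP  lex  "river"
[3,4] N/(NP/N)  lex  "slowly"
[4,5] N  lex  "saw"
[5,6] (NP/N)\N  lex  "today"
[4,6] NP/N  <  k=5
[3,6] N  >  k=4
[6,7] (S\(S\NP))\N  lex  "ate"
[3,7] S\(S\NP)  <  k=6
[2,7] S  <  k=3
[1,7] S\(S\PP)  >  k=2
[0,7] S  <  k=1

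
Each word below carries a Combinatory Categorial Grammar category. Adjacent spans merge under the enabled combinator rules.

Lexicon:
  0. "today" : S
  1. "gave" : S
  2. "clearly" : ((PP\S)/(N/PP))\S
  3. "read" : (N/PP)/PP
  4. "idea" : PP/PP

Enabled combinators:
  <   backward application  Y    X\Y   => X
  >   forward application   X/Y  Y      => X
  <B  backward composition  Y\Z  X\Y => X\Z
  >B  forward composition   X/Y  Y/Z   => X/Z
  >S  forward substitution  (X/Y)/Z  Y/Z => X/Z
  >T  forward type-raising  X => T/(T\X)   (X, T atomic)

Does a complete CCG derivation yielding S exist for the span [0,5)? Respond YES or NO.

NO

S S ((PP\S)/(N/PP))\S (N/PP)/PP PP/PP
CKY chart[0,5] = {N/(N\PP), NP/(NP\PP), PP, PP/(PP\PP), PP/PP, S/(S\PP)}; S ∉ chart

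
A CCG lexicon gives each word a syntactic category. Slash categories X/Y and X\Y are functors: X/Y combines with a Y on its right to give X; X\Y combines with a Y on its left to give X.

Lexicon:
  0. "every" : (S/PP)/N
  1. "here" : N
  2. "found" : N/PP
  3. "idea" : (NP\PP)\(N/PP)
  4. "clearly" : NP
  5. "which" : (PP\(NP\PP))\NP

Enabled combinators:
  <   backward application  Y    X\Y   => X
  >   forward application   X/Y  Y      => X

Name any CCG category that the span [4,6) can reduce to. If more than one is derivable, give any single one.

[0,6] S   >
  [0,2] S/PP   >
    [0,1] "every" : (S/PP)/N
    [1,2] "here" : N
  [2,6] PP   <
    [2,4] NP\PP   <
      [2,3] "found" : N/PP
      [3,4] "idea" : (NP\PP)\(N/PP)
    [4,6] PP\(NP\PP)   <
      [4,5] "clearly" : NP
      [5,6] "which" : (PP\(NP\PP))\NP

PP\(NP\PP)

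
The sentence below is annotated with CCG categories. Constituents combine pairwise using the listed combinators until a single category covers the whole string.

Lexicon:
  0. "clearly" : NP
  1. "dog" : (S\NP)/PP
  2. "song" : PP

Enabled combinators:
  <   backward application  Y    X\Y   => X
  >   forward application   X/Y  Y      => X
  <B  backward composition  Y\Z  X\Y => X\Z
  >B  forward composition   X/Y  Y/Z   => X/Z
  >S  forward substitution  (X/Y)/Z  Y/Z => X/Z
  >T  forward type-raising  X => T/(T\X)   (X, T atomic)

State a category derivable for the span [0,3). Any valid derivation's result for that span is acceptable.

[0,3] S   <
  [0,1] "clearly" : NP
  [1,3] S\NP   >
    [1,2] "dog" : (S\NP)/PP
    [2,3] "song" : PP

S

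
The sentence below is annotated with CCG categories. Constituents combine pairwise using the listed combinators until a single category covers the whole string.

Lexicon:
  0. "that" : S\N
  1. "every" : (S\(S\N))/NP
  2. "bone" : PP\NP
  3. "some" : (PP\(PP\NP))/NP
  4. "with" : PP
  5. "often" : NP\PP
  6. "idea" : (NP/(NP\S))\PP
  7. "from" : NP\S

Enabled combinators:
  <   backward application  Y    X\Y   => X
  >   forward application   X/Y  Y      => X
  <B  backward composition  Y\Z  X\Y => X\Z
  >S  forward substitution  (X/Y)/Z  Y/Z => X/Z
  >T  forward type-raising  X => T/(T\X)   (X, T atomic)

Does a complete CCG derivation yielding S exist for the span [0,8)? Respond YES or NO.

[0,8] S   <
  [0,1] "that" : S\N
  [1,8] S\(S\N)   >
    [1,2] "every" : (S\(S\N))/NP
    [2,8] NP   >
      [2,7] NP/(NP\S)   <
        [2,6] PP   <
          [2,3] "bone" : PP\NP
          [3,6] PP\(PP\NP)   >
            [3,4] "some" : (PP\(PP\NP))/NP
            [4,6] NP   <
              [4,5] "with" : PP
              [5,6] "often" : NP\PP
        [6,7] "idea" : (NP/(NP\S))\PP
      [7,8] "from" : NP\S

YES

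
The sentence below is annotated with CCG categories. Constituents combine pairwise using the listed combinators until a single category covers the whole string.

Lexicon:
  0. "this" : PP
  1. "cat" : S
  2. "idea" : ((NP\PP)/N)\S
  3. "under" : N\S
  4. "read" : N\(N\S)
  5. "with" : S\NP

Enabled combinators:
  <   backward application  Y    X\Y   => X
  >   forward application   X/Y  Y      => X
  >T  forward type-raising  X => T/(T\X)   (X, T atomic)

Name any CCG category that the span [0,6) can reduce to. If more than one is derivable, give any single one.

S

[0,6] S   <
  [0,5] NP   <
    [0,1] "this" : PP
    [1,5] NP\PP   >
      [1,3] (NP\PP)/N   <
        [1,2] "cat" : S
        [2,3] "idea" : ((NP\PP)/N)\S
      [3,5] N   <
        [3,4] "under" : N\S
        [4,5] "read" : N\(N\S)
  [5,6] "with" : S\NP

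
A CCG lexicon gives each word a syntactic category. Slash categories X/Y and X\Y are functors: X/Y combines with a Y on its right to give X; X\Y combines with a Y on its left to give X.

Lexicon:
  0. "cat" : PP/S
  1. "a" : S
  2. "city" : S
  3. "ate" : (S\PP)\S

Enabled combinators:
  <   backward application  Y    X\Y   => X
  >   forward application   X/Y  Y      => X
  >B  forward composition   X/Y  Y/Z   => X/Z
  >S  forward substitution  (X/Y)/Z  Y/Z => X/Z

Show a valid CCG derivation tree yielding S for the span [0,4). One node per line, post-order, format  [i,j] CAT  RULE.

[0,4] S   <
  [0,2] PP   >
    [0,1] "cat" : PP/S
    [1,2] "a" : S
  [2,4] S\PP   <
    [2,3] "city" : S
    [3,4] "ate" : (S\PP)\S

[0,1] PP/S  lex  "cat"
[1,2] S  lex  "a"
[0,2] PP  >  k=1
[2,3] S  lex  "city"
[3,4] (S\PP)\S  lex  "ate"
[2,4] S\PP  <  k=3
[0,4] S  <  k=2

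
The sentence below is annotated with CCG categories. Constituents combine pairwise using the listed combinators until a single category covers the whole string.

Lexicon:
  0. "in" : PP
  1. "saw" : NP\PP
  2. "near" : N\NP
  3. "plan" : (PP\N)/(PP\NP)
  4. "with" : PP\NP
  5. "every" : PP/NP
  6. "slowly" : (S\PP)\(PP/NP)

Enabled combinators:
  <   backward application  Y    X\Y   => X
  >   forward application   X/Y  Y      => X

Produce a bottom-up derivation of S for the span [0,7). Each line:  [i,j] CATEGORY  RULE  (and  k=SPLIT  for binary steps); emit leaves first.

[0,7] S   <
  [0,5] PP   <
    [0,3] N   <
      [0,2] NP   <
        [0,1] "in" : PP
        [1,2] "saw" : NP\PP
      [2,3] "near" : N\NP
    [3,5] PP\N   >
      [3,4] "plan" : (PP\N)/(PP\NP)
      [4,5] "with" : PP\NP
  [5,7] S\PP   <
    [5,6] "every" : PP/NP
    [6,7] "slowly" : (S\PP)\(PP/NP)

[0,1] PP  lex  "in"
[1,2] NP\PP  lex  "saw"
[0,2] NP  <  k=1
[2,3] N\NP  lex  "near"
[0,3] N  <  k=2
[3,4] (PP\N)/(PP\NP)  lex  "plan"
[4,5] PP\NP  lex  "with"
[3,5] PP\N  >  k=4
[0,5] PP  <  k=3
[5,6] PP/NP  lex  "every"
[6,7] (S\PP)\(PP/NP)  lex  "slowly"
[5,7] S\PP  <  k=6
[0,7] S  <  k=5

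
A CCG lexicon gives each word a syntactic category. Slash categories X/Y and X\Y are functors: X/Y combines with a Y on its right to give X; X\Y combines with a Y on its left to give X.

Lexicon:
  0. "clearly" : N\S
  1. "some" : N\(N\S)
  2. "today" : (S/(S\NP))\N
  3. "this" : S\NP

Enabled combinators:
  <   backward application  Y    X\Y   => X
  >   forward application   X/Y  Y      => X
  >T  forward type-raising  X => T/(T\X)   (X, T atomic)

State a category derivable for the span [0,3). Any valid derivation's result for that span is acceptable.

S/(S\NP)

[0,4] S   >
  [0,3] S/(S\NP)   <
    [0,2] N   <
      [0,1] "clearly" : N\S
      [1,2] "some" : N\(N\S)
    [2,3] "today" : (S/(S\NP))\N
  [3,4] "this" : S\NP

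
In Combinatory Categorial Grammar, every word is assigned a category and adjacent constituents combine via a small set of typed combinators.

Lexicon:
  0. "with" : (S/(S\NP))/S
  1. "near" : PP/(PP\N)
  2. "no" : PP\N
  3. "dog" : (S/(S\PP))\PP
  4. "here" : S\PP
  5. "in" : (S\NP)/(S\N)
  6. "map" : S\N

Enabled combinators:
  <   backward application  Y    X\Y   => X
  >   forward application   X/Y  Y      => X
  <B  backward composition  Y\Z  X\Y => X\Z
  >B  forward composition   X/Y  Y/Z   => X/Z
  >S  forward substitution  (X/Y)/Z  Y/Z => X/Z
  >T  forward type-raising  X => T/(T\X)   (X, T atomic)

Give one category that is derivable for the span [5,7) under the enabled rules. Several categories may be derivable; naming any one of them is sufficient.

S\NP

[0,7] S   >
  [0,5] S/(S\NP)   >
    [0,1] "with" : (S/(S\NP))/S
    [1,5] S   >
      [1,4] S/(S\PP)   <
        [1,3] PP   >
          [1,2] "near" : PP/(PP\N)
          [2,3] "no" : PP\N
        [3,4] "dog" : (S/(S\PP))\PP
      [4,5] "here" : S\PP
  [5,7] S\NP   >
    [5,6] "in" : (S\NP)/(S\N)
    [6,7] "map" : S\N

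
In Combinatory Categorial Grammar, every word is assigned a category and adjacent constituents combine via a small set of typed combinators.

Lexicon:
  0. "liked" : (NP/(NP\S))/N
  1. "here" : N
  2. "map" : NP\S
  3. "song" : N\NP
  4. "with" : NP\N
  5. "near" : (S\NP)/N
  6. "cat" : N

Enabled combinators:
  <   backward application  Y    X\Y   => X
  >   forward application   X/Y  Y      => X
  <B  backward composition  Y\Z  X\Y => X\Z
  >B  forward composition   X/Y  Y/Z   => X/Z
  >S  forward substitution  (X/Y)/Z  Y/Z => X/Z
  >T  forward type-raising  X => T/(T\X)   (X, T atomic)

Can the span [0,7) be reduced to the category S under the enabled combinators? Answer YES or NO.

[0,7] S   <
  [0,5] NP   >
    [0,2] NP/(NP\S)   >
      [0,1] "liked" : (NP/(NP\S))/N
      [1,2] "here" : N
    [2,5] NP\S   <B
      [2,4] N\S   <B
        [2,3] "map" : NP\S
        [3,4] "song" : N\NP
      [4,5] "with" : NP\N
  [5,7] S\NP   >
    [5,6] "near" : (S\NP)/N
    [6,7] "cat" : N

YES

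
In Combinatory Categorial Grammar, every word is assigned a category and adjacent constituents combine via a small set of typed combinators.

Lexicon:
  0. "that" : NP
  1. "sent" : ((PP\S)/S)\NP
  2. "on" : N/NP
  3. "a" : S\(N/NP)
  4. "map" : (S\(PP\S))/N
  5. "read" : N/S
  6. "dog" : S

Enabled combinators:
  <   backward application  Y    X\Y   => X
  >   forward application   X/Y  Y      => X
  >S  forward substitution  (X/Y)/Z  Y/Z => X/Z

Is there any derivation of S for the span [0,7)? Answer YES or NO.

YES

[0,7] S   <
  [0,4] PP\S   >
    [0,2] (PP\S)/S   <
      [0,1] "that" : NP
      [1,2] "sent" : ((PP\S)/S)\NP
    [2,4] S   <
      [2,3] "on" : N/NP
      [3,4] "a" : S\(N/NP)
  [4,7] S\(PP\S)   >
    [4,5] "map" : (S\(PP\S))/N
    [5,7] N   >
      [5,6] "read" : N/S
      [6,7] "dog" : S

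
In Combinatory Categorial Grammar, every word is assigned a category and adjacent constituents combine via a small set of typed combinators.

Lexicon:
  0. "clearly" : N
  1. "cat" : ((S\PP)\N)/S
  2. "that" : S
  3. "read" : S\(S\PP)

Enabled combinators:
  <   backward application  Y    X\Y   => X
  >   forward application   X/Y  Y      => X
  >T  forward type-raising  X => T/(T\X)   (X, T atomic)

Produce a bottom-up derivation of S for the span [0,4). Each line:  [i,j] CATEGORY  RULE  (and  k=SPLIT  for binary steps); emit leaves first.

[0,4] S   <
  [0,3] S\PP   <
    [0,1] "clearly" : N
    [1,3] (S\PP)\N   >
      [1,2] "cat" : ((S\PP)\N)/S
      [2,3] "that" : S
  [3,4] "read" : S\(S\PP)

[0,1] N  lex  "clearly"
[1,2] ((S\PP)\N)/S  lex  "cat"
[2,3] S  lex  "that"
[1,3] (S\PP)\N  >  k=2
[0,3] S\PP  <  k=1
[3,4] S\(S\PP)  lex  "read"
[0,4] S  <  k=3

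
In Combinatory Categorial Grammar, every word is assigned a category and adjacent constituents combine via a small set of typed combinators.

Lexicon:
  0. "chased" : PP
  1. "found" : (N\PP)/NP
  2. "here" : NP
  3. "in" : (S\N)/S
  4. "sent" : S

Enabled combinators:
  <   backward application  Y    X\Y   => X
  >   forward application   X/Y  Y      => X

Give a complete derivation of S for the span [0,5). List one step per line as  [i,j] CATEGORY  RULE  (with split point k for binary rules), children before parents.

[0,1] PP  lex  "chased"
[1,2] (N\PP)/NP  lex  "found"
[2,3] NP  lex  "here"
[1,3] N\PP  >  k=2
[0,3] N  <  k=1
[3,4] (S\N)/S  lex  "in"
[4,5] S  lex  "sent"
[3,5] S\N  >  k=4
[0,5] S  <  k=3

[0,5] S   <
  [0,3] N   <
    [0,1] "chased" : PP
    [1,3] N\PP   >
      [1,2] "found" : (N\PP)/NP
      [2,3] "here" : NP
  [3,5] S\N   >
    [3,4] "in" : (S\N)/S
    [4,5] "sent" : S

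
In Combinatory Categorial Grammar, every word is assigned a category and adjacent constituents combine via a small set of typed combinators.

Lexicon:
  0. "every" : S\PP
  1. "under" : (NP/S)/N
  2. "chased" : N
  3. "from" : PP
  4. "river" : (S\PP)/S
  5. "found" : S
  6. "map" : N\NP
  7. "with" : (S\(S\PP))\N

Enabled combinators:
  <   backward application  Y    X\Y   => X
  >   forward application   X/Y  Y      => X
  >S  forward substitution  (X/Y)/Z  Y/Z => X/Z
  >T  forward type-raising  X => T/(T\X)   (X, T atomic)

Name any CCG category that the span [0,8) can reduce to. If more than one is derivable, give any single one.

[0,8] S   <
  [0,1] "every" : S\PP
  [1,8] S\(S\PP)   <
    [1,7] N   <
      [1,6] NP   >
        [1,3] NP/S   >
          [1,2] "under" : (NP/S)/N
          [2,3] "chased" : N
        [3,6] S   <
          [3,4] "from" : PP
          [4,6] S\PP   >
            [4,5] "river" : (S\PP)/S
            [5,6] "found" : S
      [6,7] "map" : N\NP
    [7,8] "with" : (S\(S\PP))\N

S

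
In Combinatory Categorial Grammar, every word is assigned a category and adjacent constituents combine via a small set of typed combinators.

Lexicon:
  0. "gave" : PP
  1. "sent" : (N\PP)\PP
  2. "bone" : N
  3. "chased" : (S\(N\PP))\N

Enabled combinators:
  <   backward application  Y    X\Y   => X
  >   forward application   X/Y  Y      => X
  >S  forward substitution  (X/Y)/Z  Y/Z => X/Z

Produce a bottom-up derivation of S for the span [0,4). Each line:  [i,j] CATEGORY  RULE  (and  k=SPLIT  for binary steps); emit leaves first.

[0,4] S   <
  [0,2] N\PP   <
    [0,1] "gave" : PP
    [1,2] "sent" : (N\PP)\PP
  [2,4] S\(N\PP)   <
    [2,3] "bone" : N
    [3,4] "chased" : (S\(N\PP))\N

[0,1] PP  lex  "gave"
[1,2] (N\PP)\PP  lex  "sent"
[0,2] N\PP  <  k=1
[2,3] N  lex  "bone"
[3,4] (S\(N\PP))\N  lex  "chased"
[2,4] S\(N\PP)  <  k=3
[0,4] S  <  k=2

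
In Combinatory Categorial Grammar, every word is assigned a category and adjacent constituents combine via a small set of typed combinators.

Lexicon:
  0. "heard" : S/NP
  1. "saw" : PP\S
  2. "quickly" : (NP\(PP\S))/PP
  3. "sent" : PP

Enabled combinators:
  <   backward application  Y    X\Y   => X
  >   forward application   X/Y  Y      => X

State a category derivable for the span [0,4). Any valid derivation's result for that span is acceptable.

S

[0,4] S   >
  [0,1] "heard" : S/NP
  [1,4] NP   <
    [1,2] "saw" : PP\S
    [2,4] NP\(PP\S)   >
      [2,3] "quickly" : (NP\(PP\S))/PP
      [3,4] "sent" : PP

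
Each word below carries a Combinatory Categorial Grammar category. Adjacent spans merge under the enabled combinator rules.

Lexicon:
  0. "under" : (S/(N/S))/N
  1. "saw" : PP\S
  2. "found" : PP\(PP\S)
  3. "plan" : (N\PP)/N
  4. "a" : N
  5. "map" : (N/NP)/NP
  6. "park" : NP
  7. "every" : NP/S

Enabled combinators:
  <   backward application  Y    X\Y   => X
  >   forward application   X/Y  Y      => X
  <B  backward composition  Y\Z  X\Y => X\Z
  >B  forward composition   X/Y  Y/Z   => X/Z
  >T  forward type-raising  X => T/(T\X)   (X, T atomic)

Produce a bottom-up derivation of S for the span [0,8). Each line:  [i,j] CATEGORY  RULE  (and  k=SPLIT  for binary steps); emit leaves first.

[0,1] (S/(N/S))/N  lex  "under"
[1,2] PP\S  lex  "saw"
[2,3] PP\(PP\S)  lex  "found"
[1,3] PP  <  k=2
[3,4] (N\PP)/N  lex  "plan"
[4,5] N  lex  "a"
[3,5] N\PP  >  k=4
[1,5] N  <  k=3
[0,5] S/(N/S)  >  k=1
[5,6] (N/NP)/NP  lex  "map"
[6,7] NP  lex  "park"
[5,7] N/NP  >  k=6
[7,8] NP/S  lex  "every"
[5,8] N/S  >B  k=7
[0,8] S  >  k=5

[0,8] S   >
  [0,5] S/(N/S)   >
    [0,1] "under" : (S/(N/S))/N
    [1,5] N   <
      [1,3] PP   <
        [1,2] "saw" : PP\S
        [2,3] "found" : PP\(PP\S)
      [3,5] N\PP   >
        [3,4] "plan" : (N\PP)/N
        [4,5] "a" : N
  [5,8] N/S   >B
    [5,7] N/NP   >
      [5,6] "map" : (N/NP)/NP
      [6,7] "park" : NP
    [7,8] "every" : NP/S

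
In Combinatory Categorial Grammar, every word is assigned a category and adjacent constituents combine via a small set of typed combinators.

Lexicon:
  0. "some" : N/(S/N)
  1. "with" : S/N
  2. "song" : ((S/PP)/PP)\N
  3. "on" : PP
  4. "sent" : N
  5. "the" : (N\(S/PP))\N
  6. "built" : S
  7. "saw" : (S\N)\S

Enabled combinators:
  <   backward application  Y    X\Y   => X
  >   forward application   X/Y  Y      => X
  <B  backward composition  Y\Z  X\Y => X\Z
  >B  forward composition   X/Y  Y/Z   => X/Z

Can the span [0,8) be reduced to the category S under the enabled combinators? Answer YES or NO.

[0,8] S   <
  [0,6] N   <
    [0,4] S/PP   >
      [0,3] (S/PP)/PP   <
        [0,2] N   >
          [0,1] "some" : N/(S/N)
          [1,2] "with" : S/N
        [2,3] "song" : ((S/PP)/PP)\N
      [3,4] "on" : PP
    [4,6] N\(S/PP)   <
      [4,5] "sent" : N
      [5,6] "the" : (N\(S/PP))\N
  [6,8] S\N   <
    [6,7] "built" : S
    [7,8] "saw" : (S\N)\S

YES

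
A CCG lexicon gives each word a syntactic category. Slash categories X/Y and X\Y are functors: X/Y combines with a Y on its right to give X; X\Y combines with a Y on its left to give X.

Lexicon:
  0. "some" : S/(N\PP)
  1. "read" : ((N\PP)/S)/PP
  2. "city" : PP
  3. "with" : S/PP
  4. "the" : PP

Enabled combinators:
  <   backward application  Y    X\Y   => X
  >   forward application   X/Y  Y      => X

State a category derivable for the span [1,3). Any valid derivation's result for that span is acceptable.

(N\PP)/S

[0,5] S   >
  [0,1] "some" : S/(N\PP)
  [1,5] N\PP   >
    [1,3] (N\PP)/S   >
      [1,2] "read" : ((N\PP)/S)/PP
      [2,3] "city" : PP
    [3,5] S   >
      [3,4] "with" : S/PP
      [4,5] "the" : PP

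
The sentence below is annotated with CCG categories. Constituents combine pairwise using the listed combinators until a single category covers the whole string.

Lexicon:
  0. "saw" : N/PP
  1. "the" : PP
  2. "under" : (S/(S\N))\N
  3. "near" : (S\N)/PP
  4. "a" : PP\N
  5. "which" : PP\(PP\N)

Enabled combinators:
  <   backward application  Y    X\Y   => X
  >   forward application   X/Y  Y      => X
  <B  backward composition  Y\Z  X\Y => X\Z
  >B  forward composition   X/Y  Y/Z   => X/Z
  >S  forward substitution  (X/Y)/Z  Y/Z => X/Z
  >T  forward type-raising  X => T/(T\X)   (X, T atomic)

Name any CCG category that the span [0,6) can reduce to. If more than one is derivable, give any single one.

S

[0,6] S   >
  [0,3] S/(S\N)   <
    [0,2] N   >
      [0,1] "saw" : N/PP
      [1,2] "the" : PP
    [2,3] "under" : (S/(S\N))\N
  [3,6] S\N   >
    [3,4] "near" : (S\N)/PP
    [4,6] PP   <
      [4,5] "a" : PP\N
      [5,6] "which" : PP\(PP\N)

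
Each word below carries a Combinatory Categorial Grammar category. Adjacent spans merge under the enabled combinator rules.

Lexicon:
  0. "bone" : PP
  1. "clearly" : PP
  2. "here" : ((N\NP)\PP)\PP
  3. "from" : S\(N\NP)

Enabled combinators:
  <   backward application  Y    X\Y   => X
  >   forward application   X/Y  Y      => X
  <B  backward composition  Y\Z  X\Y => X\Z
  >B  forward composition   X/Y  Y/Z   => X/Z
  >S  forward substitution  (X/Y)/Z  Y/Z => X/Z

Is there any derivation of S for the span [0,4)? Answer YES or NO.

YES

[0,4] S   <
  [0,1] "bone" : PP
  [1,4] S\PP   <B
    [1,3] (N\NP)\PP   <
      [1,2] "clearly" : PP
      [2,3] "here" : ((N\NP)\PP)\PP
    [3,4] "from" : S\(N\NP)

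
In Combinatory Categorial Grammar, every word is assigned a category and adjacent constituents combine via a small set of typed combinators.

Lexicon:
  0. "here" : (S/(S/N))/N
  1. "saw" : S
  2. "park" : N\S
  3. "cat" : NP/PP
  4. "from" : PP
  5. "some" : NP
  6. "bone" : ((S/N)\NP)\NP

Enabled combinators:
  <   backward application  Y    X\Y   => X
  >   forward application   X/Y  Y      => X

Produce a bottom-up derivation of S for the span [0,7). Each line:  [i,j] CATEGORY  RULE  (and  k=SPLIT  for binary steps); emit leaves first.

[0,7] S   >
  [0,3] S/(S/N)   >
    [0,1] "here" : (S/(S/N))/N
    [1,3] N   <
      [1,2] "saw" : S
      [2,3] "park" : N\S
  [3,7] S/N   <
    [3,5] NP   >
      [3,4] "cat" : NP/PP
      [4,5] "from" : PP
    [5,7] (S/N)\NP   <
      [5,6] "some" : NP
      [6,7] "bone" : ((S/N)\NP)\NP

[0,1] (S/(S/N))/N  lex  "here"
[1,2] S  lex  "saw"
[2,3] N\S  lex  "park"
[1,3] N  <  k=2
[0,3] S/(S/N)  >  k=1
[3,4] NP/PP  lex  "cat"
[4,5] PP  lex  "from"
[3,5] NP  >  k=4
[5,6] NP  lex  "some"
[6,7] ((S/N)\NP)\NP  lex  "bone"
[5,7] (S/N)\NP  <  k=6
[3,7] S/N  <  k=5
[0,7] S  >  k=3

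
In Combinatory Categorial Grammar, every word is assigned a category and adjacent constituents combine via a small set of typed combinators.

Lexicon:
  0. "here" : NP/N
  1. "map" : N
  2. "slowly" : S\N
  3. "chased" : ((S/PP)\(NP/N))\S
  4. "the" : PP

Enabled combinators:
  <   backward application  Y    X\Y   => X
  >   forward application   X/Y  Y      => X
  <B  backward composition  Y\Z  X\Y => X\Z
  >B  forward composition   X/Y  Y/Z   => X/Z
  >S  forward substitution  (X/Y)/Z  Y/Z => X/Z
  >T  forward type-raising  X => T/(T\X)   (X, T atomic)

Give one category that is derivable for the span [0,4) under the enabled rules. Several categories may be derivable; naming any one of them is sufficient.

[0,5] S   >
  [0,4] S/PP   <
    [0,1] "here" : NP/N
    [1,4] (S/PP)\(NP/N)   <
      [1,3] S   >
        [1,2] S/(S\N)   >T
          [1,2] "map" : N
        [2,3] "slowly" : S\N
      [3,4] "chased" : ((S/PP)\(NP/N))\S
  [4,5] "the" : PP

S/PP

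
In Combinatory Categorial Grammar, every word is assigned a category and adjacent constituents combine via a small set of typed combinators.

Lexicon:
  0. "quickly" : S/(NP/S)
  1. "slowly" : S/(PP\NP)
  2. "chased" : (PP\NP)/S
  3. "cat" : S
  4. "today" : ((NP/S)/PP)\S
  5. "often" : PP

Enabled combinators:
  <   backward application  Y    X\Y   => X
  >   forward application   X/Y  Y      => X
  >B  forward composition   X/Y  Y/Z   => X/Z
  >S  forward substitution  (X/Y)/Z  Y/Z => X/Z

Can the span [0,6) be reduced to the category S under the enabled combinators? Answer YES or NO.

YES

[0,6] S   >
  [0,1] "quickly" : S/(NP/S)
  [1,6] NP/S   >
    [1,5] (NP/S)/PP   <
      [1,4] S   >
        [1,2] "slowly" : S/(PP\NP)
        [2,4] PP\NP   >
          [2,3] "chased" : (PP\NP)/S
          [3,4] "cat" : S
      [4,5] "today" : ((NP/S)/PP)\S
    [5,6] "often" : PP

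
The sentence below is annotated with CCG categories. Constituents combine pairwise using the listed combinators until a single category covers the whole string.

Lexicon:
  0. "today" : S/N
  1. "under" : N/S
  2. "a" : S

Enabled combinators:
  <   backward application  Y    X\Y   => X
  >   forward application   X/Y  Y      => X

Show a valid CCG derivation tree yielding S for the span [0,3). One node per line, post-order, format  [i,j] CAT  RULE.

[0,1] S/N  lex  "today"
[1,2] N/S  lex  "under"
[2,3] S  lex  "a"
[1,3] N  >  k=2
[0,3] S  >  k=1

[0,3] S   >
  [0,1] "today" : S/N
  [1,3] N   >
    [1,2] "under" : N/S
    [2,3] "a" : S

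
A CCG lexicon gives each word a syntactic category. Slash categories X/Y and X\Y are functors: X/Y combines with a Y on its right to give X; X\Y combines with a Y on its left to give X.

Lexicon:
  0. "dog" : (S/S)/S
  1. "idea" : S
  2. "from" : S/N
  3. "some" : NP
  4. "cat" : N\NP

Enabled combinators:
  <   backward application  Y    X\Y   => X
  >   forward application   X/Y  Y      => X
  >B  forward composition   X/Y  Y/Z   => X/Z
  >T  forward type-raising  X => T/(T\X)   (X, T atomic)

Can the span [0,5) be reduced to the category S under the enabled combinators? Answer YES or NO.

YES

[0,5] S   >
  [0,3] S/N   >B
    [0,2] S/S   >
      [0,1] "dog" : (S/S)/S
      [1,2] "idea" : S
    [2,3] "from" : S/N
  [3,5] N   <
    [3,4] "some" : NP
    [4,5] "cat" : N\NP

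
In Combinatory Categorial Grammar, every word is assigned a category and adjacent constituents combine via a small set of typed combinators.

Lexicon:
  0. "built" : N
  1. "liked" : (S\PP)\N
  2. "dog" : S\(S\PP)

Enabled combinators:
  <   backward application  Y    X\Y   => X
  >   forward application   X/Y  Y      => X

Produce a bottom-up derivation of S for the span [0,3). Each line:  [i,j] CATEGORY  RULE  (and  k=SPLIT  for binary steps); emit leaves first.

[0,1] N  lex  "built"
[1,2] (S\PP)\N  lex  "liked"
[0,2] S\PP  <  k=1
[2,3] S\(S\PP)  lex  "dog"
[0,3] S  <  k=2

[0,3] S   <
  [0,2] S\PP   <
    [0,1] "built" : N
    [1,2] "liked" : (S\PP)\N
  [2,3] "dog" : S\(S\PP)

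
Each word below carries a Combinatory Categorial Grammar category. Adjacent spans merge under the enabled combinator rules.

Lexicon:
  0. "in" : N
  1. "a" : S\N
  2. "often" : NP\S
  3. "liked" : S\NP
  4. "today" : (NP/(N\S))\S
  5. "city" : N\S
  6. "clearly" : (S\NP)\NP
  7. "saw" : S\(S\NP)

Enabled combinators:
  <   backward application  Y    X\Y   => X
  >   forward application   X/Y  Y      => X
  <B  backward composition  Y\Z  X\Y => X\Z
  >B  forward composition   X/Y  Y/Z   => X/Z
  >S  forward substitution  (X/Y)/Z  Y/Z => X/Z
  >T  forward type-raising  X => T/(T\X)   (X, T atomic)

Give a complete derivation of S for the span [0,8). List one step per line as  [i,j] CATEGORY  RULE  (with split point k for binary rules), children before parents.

[0,8] S   <
  [0,7] S\NP   <
    [0,6] NP   >
      [0,5] NP/(N\S)   <
        [0,4] S   >
          [0,1] S/(S\N)   >T
            [0,1] "in" : N
          [1,4] S\N   <B
            [1,2] "a" : S\N
            [2,4] S\S   <B
              [2,3] "often" : NP\S
              [3,4] "liked" : S\NP
        [4,5] "today" : (NP/(N\S))\S
      [5,6] "city" : N\S
    [6,7] "clearly" : (S\NP)\NP
  [7,8] "saw" : S\(S\NP)

[0,1] N  lex  "in"
[0,1] S/(S\N)  >T
[1,2] S\N  lex  "a"
[2,3] NP\S  lex  "often"
[3,4] S\NP  lex  "liked"
[2,4] S\S  <B  k=3
[1,4] S\N  <B  k=2
[0,4] S  >  k=1
[4,5] (NP/(N\S))\S  lex  "today"
[0,5] NP/(N\S)  <  k=4
[5,6] N\S  lex  "city"
[0,6] NP  >  k=5
[6,7] (S\NP)\NP  lex  "clearly"
[0,7] S\NP  <  k=6
[7,8] S\(S\NP)  lex  "saw"
[0,8] S  <  k=7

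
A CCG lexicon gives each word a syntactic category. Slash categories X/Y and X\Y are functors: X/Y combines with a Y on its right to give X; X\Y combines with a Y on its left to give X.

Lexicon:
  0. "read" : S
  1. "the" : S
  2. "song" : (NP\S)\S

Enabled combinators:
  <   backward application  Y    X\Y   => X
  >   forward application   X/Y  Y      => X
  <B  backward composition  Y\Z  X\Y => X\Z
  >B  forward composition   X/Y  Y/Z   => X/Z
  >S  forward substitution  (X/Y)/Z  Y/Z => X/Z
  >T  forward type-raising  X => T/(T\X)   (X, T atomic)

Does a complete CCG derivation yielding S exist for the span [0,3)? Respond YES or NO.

S S (NP\S)\S
CKY chart[0,3] = {N/(N\NP), NP, NP/(NP\NP), PP/(PP\NP), S/(S\NP)}; S ∉ chart

NO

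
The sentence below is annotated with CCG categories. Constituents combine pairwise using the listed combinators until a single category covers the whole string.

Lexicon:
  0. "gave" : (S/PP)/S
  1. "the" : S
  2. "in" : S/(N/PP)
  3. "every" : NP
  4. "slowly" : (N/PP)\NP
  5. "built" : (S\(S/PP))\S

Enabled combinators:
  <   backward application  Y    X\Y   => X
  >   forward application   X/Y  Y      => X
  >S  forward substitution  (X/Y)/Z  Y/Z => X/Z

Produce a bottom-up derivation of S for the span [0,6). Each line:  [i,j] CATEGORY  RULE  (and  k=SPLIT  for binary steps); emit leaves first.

[0,6] S   <
  [0,2] S/PP   >
    [0,1] "gave" : (S/PP)/S
    [1,2] "the" : S
  [2,6] S\(S/PP)   <
    [2,5] S   >
      [2,3] "in" : S/(N/PP)
      [3,5] N/PP   <
        [3,4] "every" : NP
        [4,5] "slowly" : (N/PP)\NP
    [5,6] "built" : (S\(S/PP))\S

[0,1] (S/PP)/S  lex  "gave"
[1,2] S  lex  "the"
[0,2] S/PP  >  k=1
[2,3] S/(N/PP)  lex  "in"
[3,4] NP  lex  "every"
[4,5] (N/PP)\NP  lex  "slowly"
[3,5] N/PP  <  k=4
[2,5] S  >  k=3
[5,6] (S\(S/PP))\S  lex  "built"
[2,6] S\(S/PP)  <  k=5
[0,6] S  <  k=2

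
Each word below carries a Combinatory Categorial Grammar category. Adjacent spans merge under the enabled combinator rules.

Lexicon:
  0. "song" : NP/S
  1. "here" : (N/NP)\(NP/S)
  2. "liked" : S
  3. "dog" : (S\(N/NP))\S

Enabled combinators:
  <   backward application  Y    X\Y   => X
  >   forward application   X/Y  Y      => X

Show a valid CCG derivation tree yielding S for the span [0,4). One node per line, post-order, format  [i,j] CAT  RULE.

[0,4] S   <
  [0,2] N/NP   <
    [0,1] "song" : NP/S
    [1,2] "here" : (N/NP)\(NP/S)
  [2,4] S\(N/NP)   <
    [2,3] "liked" : S
    [3,4] "dog" : (S\(N/NP))\S

[0,1] NP/S  lex  "song"
[1,2] (N/NP)\(NP/S)  lex  "here"
[0,2] N/NP  <  k=1
[2,3] S  lex  "liked"
[3,4] (S\(N/NP))\S  lex  "dog"
[2,4] S\(N/NP)  <  k=3
[0,4] S  <  k=2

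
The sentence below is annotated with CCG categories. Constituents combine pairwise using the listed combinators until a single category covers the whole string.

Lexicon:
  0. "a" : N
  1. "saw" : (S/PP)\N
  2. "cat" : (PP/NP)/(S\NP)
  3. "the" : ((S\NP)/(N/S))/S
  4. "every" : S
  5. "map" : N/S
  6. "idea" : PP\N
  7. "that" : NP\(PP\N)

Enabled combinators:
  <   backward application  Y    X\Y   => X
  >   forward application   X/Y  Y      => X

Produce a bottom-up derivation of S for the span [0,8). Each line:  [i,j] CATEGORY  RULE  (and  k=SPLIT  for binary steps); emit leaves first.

[0,8] S   >
  [0,2] S/PP   <
    [0,1] "a" : N
    [1,2] "saw" : (S/PP)\N
  [2,8] PP   >
    [2,6] PP/NP   >
      [2,3] "cat" : (PP/NP)/(S\NP)
      [3,6] S\NP   >
        [3,5] (S\NP)/(N/S)   >
          [3,4] "the" : ((S\NP)/(N/S))/S
          [4,5] "every" : S
        [5,6] "map" : N/S
    [6,8] NP   <
      [6,7] "idea" : PP\N
      [7,8] "that" : NP\(PP\N)

[0,1] N  lex  "a"
[1,2] (S/PP)\N  lex  "saw"
[0,2] S/PP  <  k=1
[2,3] (PP/NP)/(S\NP)  lex  "cat"
[3,4] ((S\NP)/(N/S))/S  lex  "the"
[4,5] S  lex  "every"
[3,5] (S\NP)/(N/S)  >  k=4
[5,6] N/S  lex  "map"
[3,6] S\NP  >  k=5
[2,6] PP/NP  >  k=3
[6,7] PP\N  lex  "idea"
[7,8] NP\(PP\N)  lex  "that"
[6,8] NP  <  k=7
[2,8] PP  >  k=6
[0,8] S  >  k=2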